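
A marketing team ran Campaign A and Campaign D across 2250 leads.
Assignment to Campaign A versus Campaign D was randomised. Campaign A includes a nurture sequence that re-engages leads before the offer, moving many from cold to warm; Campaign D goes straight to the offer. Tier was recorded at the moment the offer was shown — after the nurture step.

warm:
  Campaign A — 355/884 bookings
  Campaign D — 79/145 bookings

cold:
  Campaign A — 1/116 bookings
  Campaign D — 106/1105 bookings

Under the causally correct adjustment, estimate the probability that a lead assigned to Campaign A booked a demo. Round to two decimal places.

Within every engagement tier level Campaign D has the higher rate, yet pooled Campaign A does — Simpson's reversal.
Engagement tier lies on the pathway campaign → engagement tier → outcome, so adjusting for it blocks the indirect effect. For the total causal effect of campaign, use the unadjusted pooled rates.
So P(outcome | do(Campaign A)) is just the pooled rate for Campaign A: 356/1000 = 0.356.

0.36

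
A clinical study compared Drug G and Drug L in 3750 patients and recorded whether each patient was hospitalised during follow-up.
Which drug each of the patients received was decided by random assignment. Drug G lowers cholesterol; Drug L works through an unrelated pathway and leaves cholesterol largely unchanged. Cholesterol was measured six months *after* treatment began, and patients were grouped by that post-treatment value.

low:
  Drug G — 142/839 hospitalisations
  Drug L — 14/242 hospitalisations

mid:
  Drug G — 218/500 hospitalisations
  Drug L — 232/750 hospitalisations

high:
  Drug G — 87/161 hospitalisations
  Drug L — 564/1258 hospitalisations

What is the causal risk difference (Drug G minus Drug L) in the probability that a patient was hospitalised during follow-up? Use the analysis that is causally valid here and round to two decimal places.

-0.06

Cholesterol here is a post-treatment variable shaped by the drug; conditioning on it would introduce bias rather than remove it. The overall comparison is the causal one.
The causal difference is the pooled difference: 0.298 − 0.360 = -0.062.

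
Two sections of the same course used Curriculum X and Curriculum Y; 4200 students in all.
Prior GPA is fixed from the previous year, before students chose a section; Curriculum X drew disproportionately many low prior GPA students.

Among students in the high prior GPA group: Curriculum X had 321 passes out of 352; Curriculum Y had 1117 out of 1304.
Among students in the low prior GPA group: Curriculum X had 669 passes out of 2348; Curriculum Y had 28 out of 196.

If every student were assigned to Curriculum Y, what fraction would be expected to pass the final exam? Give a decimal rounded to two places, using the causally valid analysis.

0.42

Within every prior GPA band level Curriculum X has the higher rate, yet pooled Curriculum Y does — Simpson's reversal.
Prior GPA band differs across teaching methods for reasons unrelated to any effect of the teaching method itself, and it separately predicts the outcome — a classic confounder. We must compare within prior GPA band levels.
Standardising Curriculum Y to the population prior GPA band mix: 0.394·1117/1304 + 0.606·28/196 = 0.424.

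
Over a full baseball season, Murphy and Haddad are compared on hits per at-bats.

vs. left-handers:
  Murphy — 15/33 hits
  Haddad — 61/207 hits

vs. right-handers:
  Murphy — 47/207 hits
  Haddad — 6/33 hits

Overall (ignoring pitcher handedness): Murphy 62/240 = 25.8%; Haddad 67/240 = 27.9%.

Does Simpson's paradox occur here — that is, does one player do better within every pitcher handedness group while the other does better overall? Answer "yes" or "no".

yes

Within each pitcher handedness level (vs. left-handers 45.5% vs 29.5%; vs. right-handers 22.7% vs 18.2%), Murphy has the higher rate every time. Pooled: 25.8% vs 27.9% — Haddad has the higher rate overall. The two comparisons disagree.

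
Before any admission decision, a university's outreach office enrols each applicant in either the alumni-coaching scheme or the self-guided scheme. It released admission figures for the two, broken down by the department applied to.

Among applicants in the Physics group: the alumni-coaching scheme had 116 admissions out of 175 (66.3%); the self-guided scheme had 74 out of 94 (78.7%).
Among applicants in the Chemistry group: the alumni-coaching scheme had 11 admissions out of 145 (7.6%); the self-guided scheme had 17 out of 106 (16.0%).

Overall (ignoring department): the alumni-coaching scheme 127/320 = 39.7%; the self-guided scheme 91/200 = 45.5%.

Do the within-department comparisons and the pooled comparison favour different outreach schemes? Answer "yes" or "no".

Within each department level (Physics 66.3% vs 78.7%; Chemistry 7.6% vs 16.0%), the self-guided scheme has the higher rate every time. Pooled: 39.7% vs 45.5% — the self-guided scheme has the higher rate overall. They agree.

no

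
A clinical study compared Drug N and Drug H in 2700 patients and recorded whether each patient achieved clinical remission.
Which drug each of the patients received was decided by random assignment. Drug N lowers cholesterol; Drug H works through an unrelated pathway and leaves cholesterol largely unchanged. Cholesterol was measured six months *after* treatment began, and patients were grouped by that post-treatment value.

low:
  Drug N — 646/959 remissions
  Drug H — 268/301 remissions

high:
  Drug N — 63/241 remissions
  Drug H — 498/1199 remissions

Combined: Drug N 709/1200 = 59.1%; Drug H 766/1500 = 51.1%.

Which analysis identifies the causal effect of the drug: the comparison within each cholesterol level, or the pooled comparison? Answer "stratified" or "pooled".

The stratified and pooled comparisons disagree (Drug H wins within each cholesterol; Drug N wins overall), so the answer turns on the causal role of cholesterol.
Stratifying would compare drugs among patients the drugs themselves sorted into cholesterol groups — a form of selection on an intermediate. The unconditioned pooled rates give the total causal effect.
Pooled: Drug N 59.1% vs Drug H 51.1%; Drug N is higher overall.

pooled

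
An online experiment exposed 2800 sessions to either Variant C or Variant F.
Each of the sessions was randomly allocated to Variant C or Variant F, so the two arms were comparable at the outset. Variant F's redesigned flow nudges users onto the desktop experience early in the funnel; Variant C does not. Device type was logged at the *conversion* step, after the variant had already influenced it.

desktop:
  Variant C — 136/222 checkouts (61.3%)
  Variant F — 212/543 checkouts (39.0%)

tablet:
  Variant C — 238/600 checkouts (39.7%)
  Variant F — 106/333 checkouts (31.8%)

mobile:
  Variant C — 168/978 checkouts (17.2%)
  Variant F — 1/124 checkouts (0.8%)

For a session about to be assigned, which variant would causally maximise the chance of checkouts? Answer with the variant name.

Variant F

Variant C is higher inside every device type stratum but Variant F is higher in aggregate. Whether to stratify depends on how device type relates to the variant.
Device type is downstream of the variant. One should not condition on a consequence of treatment, so the overall rates are the right comparison.
Pooled: Variant C 30.1% vs Variant F 31.9%; Variant F is higher overall.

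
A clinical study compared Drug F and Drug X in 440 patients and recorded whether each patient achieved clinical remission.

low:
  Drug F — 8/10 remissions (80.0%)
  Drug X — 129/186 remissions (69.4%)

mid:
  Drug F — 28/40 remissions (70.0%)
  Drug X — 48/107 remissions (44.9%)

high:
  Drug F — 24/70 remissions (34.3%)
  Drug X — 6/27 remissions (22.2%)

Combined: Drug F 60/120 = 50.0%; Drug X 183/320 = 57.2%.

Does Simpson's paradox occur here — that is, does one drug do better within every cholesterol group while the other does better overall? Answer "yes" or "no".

Within each cholesterol level (low 80.0% vs 69.4%; mid 70.0% vs 44.9%; high 34.3% vs 22.2%), Drug F has the higher rate every time. Pooled: 50.0% vs 57.2% — Drug X has the higher rate overall. The two comparisons disagree.

yes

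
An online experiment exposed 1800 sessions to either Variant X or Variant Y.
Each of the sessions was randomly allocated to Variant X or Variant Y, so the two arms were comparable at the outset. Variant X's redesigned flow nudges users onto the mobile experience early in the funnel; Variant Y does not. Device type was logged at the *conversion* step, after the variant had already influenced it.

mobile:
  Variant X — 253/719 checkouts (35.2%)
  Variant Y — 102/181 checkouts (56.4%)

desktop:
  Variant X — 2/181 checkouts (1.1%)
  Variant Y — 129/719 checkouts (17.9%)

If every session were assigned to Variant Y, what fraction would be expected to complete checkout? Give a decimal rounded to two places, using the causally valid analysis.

0.26

Within every device type level Variant Y has the higher rate, yet pooled Variant X does — Simpson's reversal.
Because the variant influences device type, device type is a post-treatment mediator, not a confounder. Stratifying on it would bias the estimate; the causal effect is the crude pooled difference.
So P(outcome | do(Variant Y)) is just the pooled rate for Variant Y: 231/900 = 0.257.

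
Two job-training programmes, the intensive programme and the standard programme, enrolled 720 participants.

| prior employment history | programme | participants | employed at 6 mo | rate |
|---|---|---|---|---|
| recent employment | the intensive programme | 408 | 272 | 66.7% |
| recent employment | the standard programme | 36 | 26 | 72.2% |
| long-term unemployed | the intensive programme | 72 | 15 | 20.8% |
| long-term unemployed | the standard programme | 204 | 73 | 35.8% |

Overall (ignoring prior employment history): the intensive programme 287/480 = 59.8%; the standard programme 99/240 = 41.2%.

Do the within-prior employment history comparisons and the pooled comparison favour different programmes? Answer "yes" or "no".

yes

Within each prior employment history level (recent employment 66.7% vs 72.2%; long-term unemployed 20.8% vs 35.8%), the standard programme has the higher rate every time. Pooled: 59.8% vs 41.2% — the intensive programme has the higher rate overall. The two comparisons disagree.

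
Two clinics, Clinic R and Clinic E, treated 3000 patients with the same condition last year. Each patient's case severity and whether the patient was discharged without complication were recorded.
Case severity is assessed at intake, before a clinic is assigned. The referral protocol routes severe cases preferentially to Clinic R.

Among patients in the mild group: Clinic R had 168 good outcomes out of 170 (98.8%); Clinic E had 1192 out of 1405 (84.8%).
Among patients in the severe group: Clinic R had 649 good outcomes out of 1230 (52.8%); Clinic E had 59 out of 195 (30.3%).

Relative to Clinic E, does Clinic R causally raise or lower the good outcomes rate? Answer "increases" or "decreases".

Here case severity is a common cause — it drives both which clinic a case falls under and the outcome. The crude comparison mixes populations; the stratum-specific rates are the causally relevant ones.
Within each level — mild: 98.8% vs 84.8%; severe: 52.8% vs 30.3% — Clinic R is higher every time.

increases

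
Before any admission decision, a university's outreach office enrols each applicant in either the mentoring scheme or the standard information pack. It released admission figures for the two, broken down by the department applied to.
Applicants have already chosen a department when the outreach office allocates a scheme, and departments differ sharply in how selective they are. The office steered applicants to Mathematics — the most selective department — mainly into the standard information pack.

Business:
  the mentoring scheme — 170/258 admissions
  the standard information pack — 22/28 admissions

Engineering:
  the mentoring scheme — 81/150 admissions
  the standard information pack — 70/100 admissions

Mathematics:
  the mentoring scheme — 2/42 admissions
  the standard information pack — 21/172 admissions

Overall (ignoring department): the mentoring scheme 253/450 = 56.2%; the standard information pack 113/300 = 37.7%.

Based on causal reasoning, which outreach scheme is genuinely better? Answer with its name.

the standard information pack

the standard information pack is higher inside every department stratum but the mentoring scheme is higher in aggregate. Whether to stratify depends on how department relates to the outreach scheme.
Since department is a pre-existing factor (not a product of the outreach scheme) and it affects the outcome on its own, it is a confounder. The stratified rates, not the pooled rate, identify the causal effect.
Within each level — Business: 65.9% vs 78.6%; Engineering: 54.0% vs 70.0%; Mathematics: 4.8% vs 12.2% — the standard information pack is higher every time.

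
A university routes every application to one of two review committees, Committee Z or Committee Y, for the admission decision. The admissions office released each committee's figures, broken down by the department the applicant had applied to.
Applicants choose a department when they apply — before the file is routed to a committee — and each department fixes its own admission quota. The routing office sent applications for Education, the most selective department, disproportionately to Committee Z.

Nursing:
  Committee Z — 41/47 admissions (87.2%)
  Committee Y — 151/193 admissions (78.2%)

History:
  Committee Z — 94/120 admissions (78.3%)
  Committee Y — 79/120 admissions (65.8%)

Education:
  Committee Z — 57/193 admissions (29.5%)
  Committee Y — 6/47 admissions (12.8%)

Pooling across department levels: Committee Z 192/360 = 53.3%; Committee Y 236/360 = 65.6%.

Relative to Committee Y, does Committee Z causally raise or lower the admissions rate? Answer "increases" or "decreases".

Within every department level Committee Z has the higher rate, yet pooled Committee Y does — Simpson's reversal.
Department is set before the review committee has any effect — it is not caused by the review committee — and it independently drives the outcome. That makes it a confounder, so the causal comparison is within department levels.
Within each level — Nursing: 87.2% vs 78.2%; History: 78.3% vs 65.8%; Education: 29.5% vs 12.8% — Committee Z is higher every time.

increases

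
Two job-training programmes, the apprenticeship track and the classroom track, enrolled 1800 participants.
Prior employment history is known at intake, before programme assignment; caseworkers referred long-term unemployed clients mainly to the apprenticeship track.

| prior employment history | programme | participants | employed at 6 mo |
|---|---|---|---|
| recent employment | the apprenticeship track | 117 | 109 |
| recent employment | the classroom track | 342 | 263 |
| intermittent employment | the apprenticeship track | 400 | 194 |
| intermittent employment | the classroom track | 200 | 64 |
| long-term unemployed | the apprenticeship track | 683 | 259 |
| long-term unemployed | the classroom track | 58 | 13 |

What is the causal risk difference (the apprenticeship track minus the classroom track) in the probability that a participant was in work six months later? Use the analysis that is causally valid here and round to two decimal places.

+0.16

the apprenticeship track is higher inside every prior employment history stratum but the classroom track is higher in aggregate. Whether to stratify depends on how prior employment history relates to the programme.
Nothing the programme does changes prior employment history; the imbalance is an allocation artefact. With prior employment history also predicting the outcome, the pooled figure is confounded, and the within-stratum comparison is the causal one.
Adjusting over the population distribution of prior employment history: 0.255·(0.932−0.769) + 0.333·(0.485−0.320) + 0.412·(0.379−0.224) = +0.160.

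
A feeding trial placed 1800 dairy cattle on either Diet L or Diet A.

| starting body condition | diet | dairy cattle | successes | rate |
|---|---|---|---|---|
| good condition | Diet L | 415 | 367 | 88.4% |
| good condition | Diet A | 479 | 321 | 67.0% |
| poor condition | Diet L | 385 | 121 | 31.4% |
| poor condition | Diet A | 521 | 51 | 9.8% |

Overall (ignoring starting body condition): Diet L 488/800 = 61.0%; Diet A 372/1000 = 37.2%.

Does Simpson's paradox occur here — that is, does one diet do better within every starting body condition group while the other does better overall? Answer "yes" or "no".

Within each starting body condition level (good condition 88.4% vs 67.0%; poor condition 31.4% vs 9.8%), Diet L has the higher rate every time. Pooled: 61.0% vs 37.2% — Diet L has the higher rate overall. They agree.

no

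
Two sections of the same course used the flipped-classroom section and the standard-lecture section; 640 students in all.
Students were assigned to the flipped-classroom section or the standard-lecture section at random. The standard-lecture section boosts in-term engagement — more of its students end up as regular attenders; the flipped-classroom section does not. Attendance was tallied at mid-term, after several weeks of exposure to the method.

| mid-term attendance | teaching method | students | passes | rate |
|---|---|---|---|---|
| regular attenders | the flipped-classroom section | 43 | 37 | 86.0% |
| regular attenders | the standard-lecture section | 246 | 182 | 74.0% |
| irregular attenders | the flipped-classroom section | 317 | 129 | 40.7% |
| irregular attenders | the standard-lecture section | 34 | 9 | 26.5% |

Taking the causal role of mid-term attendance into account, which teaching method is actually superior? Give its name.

the standard-lecture section

The mid-term attendance-specific comparison favours the flipped-classroom section throughout, but the pooled figures favour the standard-lecture section. The question is whether to condition on mid-term attendance.
The distribution of mid-term attendance is itself part of what the teaching method does — it is an intermediate outcome. Holding it fixed would remove that part of the effect; the total effect is the pooled difference.
Pooled: the flipped-classroom section 46.1% vs the standard-lecture section 68.2%; the standard-lecture section is higher overall.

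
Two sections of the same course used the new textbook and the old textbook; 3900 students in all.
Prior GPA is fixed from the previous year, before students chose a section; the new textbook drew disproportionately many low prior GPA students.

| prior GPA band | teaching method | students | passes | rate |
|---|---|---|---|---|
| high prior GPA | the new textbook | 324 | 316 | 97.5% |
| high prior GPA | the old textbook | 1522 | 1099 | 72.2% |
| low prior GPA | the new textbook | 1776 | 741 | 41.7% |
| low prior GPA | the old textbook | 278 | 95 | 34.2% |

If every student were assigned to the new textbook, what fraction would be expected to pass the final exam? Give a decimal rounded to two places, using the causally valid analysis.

0.68

Within every prior GPA band level the new textbook has the higher rate, yet pooled the old textbook does — Simpson's reversal.
Since prior GPA band is a pre-existing factor (not a product of the teaching method) and it affects the outcome on its own, it is a confounder. The stratified rates, not the pooled rate, identify the causal effect.
Standardising the new textbook to the population prior GPA band mix: 0.473·316/324 + 0.527·741/1776 = 0.681.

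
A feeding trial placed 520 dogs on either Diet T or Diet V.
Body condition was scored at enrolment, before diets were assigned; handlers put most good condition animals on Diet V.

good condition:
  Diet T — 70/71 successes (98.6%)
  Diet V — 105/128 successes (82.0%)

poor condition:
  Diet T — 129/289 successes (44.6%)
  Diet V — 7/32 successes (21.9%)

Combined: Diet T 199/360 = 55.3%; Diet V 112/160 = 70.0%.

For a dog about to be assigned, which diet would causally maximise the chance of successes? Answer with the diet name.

Within every starting body condition level Diet T has the higher rate, yet pooled Diet V does — Simpson's reversal.
Starting body condition is set before the diet has any effect — it is not caused by the diet — and it independently drives the outcome. That makes it a confounder, so the causal comparison is within starting body condition levels.
Within each level — good condition: 98.6% vs 82.0%; poor condition: 44.6% vs 21.9% — Diet T is higher every time.

Diet T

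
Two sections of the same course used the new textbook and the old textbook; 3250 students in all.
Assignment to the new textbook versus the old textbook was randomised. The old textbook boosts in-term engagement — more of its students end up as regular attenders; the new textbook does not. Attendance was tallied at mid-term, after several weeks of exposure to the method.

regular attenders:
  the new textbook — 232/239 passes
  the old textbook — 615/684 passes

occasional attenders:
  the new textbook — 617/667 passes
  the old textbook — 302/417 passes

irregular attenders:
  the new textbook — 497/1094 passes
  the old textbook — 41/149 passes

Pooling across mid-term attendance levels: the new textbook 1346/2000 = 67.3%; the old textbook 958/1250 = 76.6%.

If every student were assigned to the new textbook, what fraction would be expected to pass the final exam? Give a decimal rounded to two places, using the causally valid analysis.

Mid-term attendance here is a post-treatment variable shaped by the teaching method; conditioning on it would introduce bias rather than remove it. The overall comparison is the causal one.
So P(outcome | do(the new textbook)) is just the pooled rate for the new textbook: 1346/2000 = 0.673.

0.67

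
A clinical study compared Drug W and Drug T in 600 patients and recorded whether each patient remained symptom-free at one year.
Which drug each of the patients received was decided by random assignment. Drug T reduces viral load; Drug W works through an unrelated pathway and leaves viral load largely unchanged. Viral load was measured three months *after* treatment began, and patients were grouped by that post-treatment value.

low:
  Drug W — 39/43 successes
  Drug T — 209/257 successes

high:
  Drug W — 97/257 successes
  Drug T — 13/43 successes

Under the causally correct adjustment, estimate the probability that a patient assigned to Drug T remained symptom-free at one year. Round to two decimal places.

Viral load is downstream of the drug. One should not condition on a consequence of treatment, so the overall rates are the right comparison.
So P(outcome | do(Drug T)) is just the pooled rate for Drug T: 222/300 = 0.740.

0.74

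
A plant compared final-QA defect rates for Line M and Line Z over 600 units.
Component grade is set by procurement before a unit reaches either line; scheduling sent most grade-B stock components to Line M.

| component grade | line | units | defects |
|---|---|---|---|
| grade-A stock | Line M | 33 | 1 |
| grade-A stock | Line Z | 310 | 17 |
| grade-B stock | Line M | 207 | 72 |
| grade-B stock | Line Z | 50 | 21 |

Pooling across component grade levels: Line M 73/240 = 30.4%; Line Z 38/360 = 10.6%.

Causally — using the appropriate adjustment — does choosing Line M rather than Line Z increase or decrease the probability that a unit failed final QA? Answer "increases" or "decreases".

The stratified and pooled comparisons disagree (Line M wins within each component grade; Line Z wins overall), so the answer turns on the causal role of component grade.
Since component grade is a pre-existing factor (not a product of the line) and it affects the outcome on its own, it is a confounder. The stratified rates, not the pooled rate, identify the causal effect.
Within each level — grade-A stock: 3.0% vs 5.5%; grade-B stock: 34.8% vs 42.0% — Line M is lower every time.

decreases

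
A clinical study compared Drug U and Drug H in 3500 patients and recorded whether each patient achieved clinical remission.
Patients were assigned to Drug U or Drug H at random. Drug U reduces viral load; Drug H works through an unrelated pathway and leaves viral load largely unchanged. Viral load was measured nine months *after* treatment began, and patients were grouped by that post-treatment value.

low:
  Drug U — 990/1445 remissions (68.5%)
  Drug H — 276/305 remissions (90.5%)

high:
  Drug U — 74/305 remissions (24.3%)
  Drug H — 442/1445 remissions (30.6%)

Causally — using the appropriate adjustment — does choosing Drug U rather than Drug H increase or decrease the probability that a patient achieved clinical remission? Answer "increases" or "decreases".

increases

Viral load here is a post-treatment variable shaped by the drug; conditioning on it would introduce bias rather than remove it. The overall comparison is the causal one.
Pooled: Drug U 60.8% vs Drug H 41.0%; Drug U is higher overall.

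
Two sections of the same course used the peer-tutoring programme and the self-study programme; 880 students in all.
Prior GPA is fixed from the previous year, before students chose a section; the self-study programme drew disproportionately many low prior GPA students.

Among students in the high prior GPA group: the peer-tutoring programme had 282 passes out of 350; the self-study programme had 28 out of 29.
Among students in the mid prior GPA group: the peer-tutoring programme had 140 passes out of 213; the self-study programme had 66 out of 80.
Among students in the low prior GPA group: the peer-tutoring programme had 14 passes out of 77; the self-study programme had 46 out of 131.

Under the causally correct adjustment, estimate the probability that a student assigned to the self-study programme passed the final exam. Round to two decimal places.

0.77

Prior GPA band satisfies the back-door criterion: it is not a descendant of the teaching method, and it blocks the spurious path from teaching method to outcome. Adjusting for it (i.e., using the within-prior GPA band rates) gives the causal effect.
Standardising the self-study programme to the population prior GPA band mix: 0.431·28/29 + 0.333·66/80 + 0.236·46/131 = 0.774.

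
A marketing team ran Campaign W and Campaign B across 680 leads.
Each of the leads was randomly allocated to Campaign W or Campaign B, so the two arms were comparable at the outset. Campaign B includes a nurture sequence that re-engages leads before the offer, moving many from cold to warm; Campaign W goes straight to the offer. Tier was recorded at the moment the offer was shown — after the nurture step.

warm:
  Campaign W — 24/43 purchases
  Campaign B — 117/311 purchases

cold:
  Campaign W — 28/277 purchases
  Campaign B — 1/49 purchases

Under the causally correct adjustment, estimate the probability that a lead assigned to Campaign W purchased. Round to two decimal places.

0.16

Within every engagement tier level Campaign W has the higher rate, yet pooled Campaign B does — Simpson's reversal.
Engagement tier lies on the pathway campaign → engagement tier → outcome, so adjusting for it blocks the indirect effect. For the total causal effect of campaign, use the unadjusted pooled rates.
So P(outcome | do(Campaign W)) is just the pooled rate for Campaign W: 52/320 = 0.163.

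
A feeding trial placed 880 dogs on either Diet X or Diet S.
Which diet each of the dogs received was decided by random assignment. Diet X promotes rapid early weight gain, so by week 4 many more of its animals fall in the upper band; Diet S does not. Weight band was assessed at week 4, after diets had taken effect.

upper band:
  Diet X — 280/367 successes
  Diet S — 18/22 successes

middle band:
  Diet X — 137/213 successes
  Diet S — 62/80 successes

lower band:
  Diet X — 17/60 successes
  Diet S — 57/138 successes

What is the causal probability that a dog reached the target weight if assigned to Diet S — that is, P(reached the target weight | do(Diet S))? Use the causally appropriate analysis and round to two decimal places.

Within every week-4 weight band level Diet S has the higher rate, yet pooled Diet X does — Simpson's reversal.
Week-4 weight band is downstream of the diet. One should not condition on a consequence of treatment, so the overall rates are the right comparison.
So P(outcome | do(Diet S)) is just the pooled rate for Diet S: 137/240 = 0.571.

0.57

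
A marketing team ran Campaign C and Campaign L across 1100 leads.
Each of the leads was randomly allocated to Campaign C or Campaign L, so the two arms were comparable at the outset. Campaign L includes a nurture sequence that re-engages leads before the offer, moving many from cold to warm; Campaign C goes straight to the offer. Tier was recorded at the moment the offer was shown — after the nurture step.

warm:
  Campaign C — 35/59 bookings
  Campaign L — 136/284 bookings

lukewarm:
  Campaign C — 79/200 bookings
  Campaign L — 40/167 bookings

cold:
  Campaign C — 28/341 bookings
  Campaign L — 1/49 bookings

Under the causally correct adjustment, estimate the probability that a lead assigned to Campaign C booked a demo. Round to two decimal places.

0.24

The stratified and pooled comparisons disagree (Campaign C wins within each engagement tier; Campaign L wins overall), so the answer turns on the causal role of engagement tier.
Engagement tier here is a post-treatment variable shaped by the campaign; conditioning on it would introduce bias rather than remove it. The overall comparison is the causal one.
So P(outcome | do(Campaign C)) is just the pooled rate for Campaign C: 142/600 = 0.237.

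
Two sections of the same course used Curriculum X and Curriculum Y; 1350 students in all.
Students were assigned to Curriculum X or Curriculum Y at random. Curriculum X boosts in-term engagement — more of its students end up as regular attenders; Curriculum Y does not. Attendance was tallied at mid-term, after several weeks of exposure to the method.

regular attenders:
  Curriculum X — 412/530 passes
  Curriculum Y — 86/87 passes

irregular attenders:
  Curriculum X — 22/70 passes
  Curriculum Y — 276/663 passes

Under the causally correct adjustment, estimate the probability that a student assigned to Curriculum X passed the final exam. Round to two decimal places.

Mid-term attendance is recorded after the teaching method and is itself shifted by it — it sits on the causal path from teaching method to outcome. Conditioning on a mediator would strip out part of the effect we want; the pooled comparison gives the total causal effect.
So P(outcome | do(Curriculum X)) is just the pooled rate for Curriculum X: 434/600 = 0.723.

0.72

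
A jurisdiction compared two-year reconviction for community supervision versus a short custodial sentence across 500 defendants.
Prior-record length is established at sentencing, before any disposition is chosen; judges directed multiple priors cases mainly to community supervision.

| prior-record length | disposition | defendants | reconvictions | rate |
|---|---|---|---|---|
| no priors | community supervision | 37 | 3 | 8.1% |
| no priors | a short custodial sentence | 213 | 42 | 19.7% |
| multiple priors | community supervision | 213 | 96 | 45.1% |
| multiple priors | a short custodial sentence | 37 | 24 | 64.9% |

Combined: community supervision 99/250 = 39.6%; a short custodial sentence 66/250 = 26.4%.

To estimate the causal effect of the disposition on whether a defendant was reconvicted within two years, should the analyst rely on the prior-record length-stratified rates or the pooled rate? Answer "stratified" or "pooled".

Within every prior-record length level community supervision has the lower rate, yet pooled a short custodial sentence does — Simpson's reversal.
Here prior-record length is a common cause — it drives both which disposition a case falls under and the outcome. The crude comparison mixes populations; the stratum-specific rates are the causally relevant ones.
Within each level — no priors: 8.1% vs 19.7%; multiple priors: 45.1% vs 64.9% — community supervision is lower every time.

stratified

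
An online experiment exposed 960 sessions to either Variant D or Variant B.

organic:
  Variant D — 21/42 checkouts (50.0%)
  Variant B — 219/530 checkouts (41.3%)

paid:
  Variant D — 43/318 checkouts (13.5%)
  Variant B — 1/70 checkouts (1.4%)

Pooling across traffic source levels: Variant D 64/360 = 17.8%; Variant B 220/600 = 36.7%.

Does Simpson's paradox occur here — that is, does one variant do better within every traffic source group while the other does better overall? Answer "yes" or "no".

Within each traffic source level (organic 50.0% vs 41.3%; paid 13.5% vs 1.4%), Variant D has the higher rate every time. Pooled: 17.8% vs 36.7% — Variant B has the higher rate overall. The two comparisons disagree.

yes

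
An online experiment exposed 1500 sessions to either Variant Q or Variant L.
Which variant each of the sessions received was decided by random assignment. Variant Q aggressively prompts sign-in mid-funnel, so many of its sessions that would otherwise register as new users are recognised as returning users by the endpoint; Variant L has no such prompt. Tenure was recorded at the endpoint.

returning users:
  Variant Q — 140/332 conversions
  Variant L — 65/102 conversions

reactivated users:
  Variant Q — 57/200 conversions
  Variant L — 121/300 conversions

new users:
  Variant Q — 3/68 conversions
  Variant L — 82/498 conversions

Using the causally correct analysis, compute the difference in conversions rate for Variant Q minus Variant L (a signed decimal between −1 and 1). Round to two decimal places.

Stratifying would compare variants among sessions the variants themselves sorted into user tenure groups — a form of selection on an intermediate. The unconditioned pooled rates give the total causal effect.
The causal difference is the pooled difference: 0.333 − 0.298 = +0.036.

+0.04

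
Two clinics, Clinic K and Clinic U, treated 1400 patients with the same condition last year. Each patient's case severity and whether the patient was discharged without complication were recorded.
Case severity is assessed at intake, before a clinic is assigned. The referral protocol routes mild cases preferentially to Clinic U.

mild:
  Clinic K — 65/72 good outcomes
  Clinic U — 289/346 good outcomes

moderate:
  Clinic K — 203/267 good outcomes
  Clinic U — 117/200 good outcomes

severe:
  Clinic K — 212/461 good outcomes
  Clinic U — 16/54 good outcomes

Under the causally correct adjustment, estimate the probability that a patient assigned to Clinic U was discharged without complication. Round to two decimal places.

The stratified and pooled comparisons disagree (Clinic K wins within each case severity; Clinic U wins overall), so the answer turns on the causal role of case severity.
Here case severity is a common cause — it drives both which clinic a case falls under and the outcome. The crude comparison mixes populations; the stratum-specific rates are the causally relevant ones.
Standardising Clinic U to the population case severity mix: 0.299·289/346 + 0.334·117/200 + 0.368·16/54 = 0.554.

0.55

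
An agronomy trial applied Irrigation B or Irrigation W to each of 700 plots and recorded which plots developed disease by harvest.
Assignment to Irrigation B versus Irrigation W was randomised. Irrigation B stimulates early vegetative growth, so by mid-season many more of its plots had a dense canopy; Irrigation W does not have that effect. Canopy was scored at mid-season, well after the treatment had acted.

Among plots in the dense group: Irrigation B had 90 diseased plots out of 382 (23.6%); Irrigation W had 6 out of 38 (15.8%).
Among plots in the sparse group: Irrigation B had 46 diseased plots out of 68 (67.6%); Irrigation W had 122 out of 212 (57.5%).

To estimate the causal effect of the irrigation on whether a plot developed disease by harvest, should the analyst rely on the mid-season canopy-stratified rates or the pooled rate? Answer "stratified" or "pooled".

pooled

The mid-season canopy-specific comparison favours Irrigation W throughout, but the pooled figures favour Irrigation B. The question is whether to condition on mid-season canopy.
Mid-season canopy is downstream of the irrigation. One should not condition on a consequence of treatment, so the overall rates are the right comparison.
Pooled: Irrigation B 30.2% vs Irrigation W 51.2%; Irrigation B is lower overall.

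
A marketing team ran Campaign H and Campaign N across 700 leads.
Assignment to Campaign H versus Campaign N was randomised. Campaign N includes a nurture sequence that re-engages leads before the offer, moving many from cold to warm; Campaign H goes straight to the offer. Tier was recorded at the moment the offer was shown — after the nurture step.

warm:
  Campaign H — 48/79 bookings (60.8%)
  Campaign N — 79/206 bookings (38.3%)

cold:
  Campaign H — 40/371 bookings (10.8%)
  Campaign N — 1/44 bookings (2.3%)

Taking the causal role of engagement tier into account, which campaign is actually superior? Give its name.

Campaign N

Engagement tier lies on the pathway campaign → engagement tier → outcome, so adjusting for it blocks the indirect effect. For the total causal effect of campaign, use the unadjusted pooled rates.
Pooled: Campaign H 19.6% vs Campaign N 32.0%; Campaign N is higher overall.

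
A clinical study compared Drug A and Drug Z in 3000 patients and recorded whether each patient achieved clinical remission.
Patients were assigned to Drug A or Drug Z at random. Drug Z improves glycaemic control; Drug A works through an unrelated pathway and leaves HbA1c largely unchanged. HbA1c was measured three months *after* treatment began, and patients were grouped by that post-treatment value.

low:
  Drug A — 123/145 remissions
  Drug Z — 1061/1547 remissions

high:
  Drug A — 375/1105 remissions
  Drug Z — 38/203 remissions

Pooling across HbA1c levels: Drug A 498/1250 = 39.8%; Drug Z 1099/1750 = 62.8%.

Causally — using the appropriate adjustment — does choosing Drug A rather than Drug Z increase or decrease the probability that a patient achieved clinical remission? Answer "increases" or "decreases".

decreases

The distribution of HbA1c is itself part of what the drug does — it is an intermediate outcome. Holding it fixed would remove that part of the effect; the total effect is the pooled difference.
Pooled: Drug A 39.8% vs Drug Z 62.8%; Drug Z is higher overall.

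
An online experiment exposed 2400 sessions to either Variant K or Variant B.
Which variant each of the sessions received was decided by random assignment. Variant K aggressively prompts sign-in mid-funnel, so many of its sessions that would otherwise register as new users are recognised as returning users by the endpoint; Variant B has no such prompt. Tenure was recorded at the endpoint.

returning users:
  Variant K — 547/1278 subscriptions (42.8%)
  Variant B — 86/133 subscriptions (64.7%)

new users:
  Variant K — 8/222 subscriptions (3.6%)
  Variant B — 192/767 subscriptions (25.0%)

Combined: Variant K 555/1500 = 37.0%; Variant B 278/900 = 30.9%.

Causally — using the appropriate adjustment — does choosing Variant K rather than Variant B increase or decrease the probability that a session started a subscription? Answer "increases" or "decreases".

increases

Stratifying would compare variants among sessions the variants themselves sorted into user tenure groups — a form of selection on an intermediate. The unconditioned pooled rates give the total causal effect.
Pooled: Variant K 37.0% vs Variant B 30.9%; Variant K is higher overall.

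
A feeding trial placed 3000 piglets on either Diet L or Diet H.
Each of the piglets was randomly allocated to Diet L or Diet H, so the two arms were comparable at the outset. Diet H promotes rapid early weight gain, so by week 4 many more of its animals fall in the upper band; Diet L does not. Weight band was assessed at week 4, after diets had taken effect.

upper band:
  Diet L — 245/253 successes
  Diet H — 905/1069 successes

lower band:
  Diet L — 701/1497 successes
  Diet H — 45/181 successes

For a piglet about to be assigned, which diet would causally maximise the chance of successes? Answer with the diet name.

The stratified and pooled comparisons disagree (Diet L wins within each week-4 weight band; Diet H wins overall), so the answer turns on the causal role of week-4 weight band.
Stratifying would compare diets among piglets the diets themselves sorted into week-4 weight band groups — a form of selection on an intermediate. The unconditioned pooled rates give the total causal effect.
Pooled: Diet L 54.1% vs Diet H 76.0%; Diet H is higher overall.

Diet H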